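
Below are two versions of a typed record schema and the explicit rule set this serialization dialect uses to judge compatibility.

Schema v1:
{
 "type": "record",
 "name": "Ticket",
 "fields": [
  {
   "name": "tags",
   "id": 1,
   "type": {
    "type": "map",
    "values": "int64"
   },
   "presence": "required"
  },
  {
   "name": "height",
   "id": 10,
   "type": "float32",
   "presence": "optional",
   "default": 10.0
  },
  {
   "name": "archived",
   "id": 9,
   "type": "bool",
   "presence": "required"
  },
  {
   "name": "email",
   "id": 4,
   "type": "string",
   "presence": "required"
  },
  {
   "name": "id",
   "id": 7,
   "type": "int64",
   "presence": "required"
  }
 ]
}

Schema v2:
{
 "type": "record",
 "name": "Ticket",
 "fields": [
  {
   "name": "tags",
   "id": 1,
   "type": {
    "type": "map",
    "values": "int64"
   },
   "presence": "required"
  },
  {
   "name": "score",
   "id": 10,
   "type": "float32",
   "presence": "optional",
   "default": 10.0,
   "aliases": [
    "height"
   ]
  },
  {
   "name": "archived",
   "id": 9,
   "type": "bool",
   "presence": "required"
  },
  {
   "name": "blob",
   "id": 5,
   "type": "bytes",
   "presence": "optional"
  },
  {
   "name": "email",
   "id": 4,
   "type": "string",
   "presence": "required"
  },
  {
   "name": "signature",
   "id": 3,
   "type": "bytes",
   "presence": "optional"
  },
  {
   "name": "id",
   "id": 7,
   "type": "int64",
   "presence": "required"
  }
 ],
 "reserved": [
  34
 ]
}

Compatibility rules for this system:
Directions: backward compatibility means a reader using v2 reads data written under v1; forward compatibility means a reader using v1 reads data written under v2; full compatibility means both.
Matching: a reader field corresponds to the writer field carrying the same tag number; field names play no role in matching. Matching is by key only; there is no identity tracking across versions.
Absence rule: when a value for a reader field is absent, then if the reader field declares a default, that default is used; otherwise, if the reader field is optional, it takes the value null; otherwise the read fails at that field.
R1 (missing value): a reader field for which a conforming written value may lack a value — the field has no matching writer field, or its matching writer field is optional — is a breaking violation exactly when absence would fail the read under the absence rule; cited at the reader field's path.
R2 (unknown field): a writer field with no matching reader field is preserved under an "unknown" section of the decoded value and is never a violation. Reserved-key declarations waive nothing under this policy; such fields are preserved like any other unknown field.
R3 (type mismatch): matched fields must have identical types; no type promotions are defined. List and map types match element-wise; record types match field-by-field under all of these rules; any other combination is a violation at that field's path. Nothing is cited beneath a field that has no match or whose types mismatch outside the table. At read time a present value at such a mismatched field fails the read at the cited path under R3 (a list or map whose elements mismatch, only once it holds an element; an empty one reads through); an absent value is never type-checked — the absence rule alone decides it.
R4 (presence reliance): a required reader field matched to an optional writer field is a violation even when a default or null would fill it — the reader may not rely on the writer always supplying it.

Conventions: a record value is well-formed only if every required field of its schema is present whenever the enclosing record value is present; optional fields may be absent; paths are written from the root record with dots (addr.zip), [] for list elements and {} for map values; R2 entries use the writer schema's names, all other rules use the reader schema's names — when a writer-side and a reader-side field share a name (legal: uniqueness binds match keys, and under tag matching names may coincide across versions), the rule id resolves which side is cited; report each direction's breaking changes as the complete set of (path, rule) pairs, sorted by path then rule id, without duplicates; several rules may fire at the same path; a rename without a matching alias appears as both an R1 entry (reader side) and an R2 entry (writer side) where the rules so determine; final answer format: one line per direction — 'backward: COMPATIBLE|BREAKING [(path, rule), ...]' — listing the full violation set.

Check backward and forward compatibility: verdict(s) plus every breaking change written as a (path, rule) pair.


arrows below run writer -> reader for Ticket
backward for Ticket (reader v2, writer v1):
  tags: paired with writer tags (map<string, int64> -> map<string, int64>; writer required)
  score: paired with writer height (float32 -> float32; writer optional)
  archived: paired with writer archived (bool -> bool; writer required)
  blob has no writer counterpart
  email: paired with writer email (string -> string; writer required)
  signature has no writer counterpart
  id: paired with writer id (int64 -> int64; writer required)
  => backward verdict for Ticket: COMPATIBLE, no violations
forward for Ticket (reader v1, writer v2):
  tags: paired with writer tags (map<string, int64> -> map<string, int64>; writer required)
  height: paired with writer score (float32 -> float32; writer optional)
  archived: paired with writer archived (bool -> bool; writer required)
  email: paired with writer email (string -> string; writer required)
  id: paired with writer id (int64 -> int64; writer required)
  writer field blob has no reader counterpart
  writer field signature has no reader counterpart
  => forward verdict for Ticket: COMPATIBLE, no violations

backward: COMPATIBLE []; forward: COMPATIBLE []


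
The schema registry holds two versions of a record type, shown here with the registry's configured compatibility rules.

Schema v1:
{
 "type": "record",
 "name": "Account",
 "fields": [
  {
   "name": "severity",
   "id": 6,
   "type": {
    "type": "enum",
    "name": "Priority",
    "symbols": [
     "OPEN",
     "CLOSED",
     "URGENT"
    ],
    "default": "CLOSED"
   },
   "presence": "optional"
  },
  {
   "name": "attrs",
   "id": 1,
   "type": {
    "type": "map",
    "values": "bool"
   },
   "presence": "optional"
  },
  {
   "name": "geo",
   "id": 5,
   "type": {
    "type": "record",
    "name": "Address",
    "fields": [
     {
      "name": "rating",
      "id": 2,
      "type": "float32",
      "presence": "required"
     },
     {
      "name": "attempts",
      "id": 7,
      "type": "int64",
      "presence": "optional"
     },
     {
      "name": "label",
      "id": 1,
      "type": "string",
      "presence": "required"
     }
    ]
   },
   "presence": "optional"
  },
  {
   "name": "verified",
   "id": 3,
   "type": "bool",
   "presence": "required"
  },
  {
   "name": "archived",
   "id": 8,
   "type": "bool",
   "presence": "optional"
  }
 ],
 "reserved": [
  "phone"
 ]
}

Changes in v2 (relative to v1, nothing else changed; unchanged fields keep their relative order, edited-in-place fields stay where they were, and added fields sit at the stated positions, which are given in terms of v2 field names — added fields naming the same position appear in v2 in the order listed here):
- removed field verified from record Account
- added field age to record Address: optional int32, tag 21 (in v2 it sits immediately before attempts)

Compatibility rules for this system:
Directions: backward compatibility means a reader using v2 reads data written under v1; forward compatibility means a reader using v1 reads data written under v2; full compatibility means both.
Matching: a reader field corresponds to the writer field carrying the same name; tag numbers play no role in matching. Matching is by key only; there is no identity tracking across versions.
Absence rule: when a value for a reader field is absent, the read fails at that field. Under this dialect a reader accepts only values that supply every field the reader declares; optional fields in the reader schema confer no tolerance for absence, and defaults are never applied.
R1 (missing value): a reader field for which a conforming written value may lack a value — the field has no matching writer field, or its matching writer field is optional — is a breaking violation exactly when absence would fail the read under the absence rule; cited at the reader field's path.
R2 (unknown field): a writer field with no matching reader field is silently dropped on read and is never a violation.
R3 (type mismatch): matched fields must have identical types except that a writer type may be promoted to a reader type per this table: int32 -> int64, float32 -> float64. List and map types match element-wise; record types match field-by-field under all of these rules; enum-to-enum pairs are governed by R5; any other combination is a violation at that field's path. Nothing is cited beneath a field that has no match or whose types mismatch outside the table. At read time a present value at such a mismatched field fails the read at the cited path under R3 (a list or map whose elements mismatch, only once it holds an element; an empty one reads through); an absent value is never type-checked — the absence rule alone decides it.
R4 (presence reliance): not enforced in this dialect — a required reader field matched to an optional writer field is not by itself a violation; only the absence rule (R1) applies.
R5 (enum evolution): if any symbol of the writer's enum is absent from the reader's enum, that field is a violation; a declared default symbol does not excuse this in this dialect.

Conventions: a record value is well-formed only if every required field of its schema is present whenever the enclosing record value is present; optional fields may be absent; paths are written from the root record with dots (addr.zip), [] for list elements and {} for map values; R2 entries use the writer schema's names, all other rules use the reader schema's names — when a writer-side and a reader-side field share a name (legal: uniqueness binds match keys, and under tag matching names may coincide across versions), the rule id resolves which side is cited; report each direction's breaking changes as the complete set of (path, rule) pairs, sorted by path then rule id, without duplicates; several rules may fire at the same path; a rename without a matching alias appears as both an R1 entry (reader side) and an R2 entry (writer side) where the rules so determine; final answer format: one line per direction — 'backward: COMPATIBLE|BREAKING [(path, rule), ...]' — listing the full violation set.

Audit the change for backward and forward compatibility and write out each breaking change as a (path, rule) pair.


backward: BREAKING [(archived, R1), (attrs, R1), (geo, R1), (geo.age, R1), (geo.attempts, R1), (severity, R1)]; forward: BREAKING [(archived, R1), (attrs, R1), (geo, R1), (geo.attempts, R1), (severity, R1), (verified, R1)]

the writer's type comes first in each Account pair
backward pass over Account, reader schema v2, writer schema v1:
  severity: paired with writer severity (Priority -> Priority; writer optional)
  attrs: paired with writer attrs (map<string, bool> -> map<string, bool>; writer optional)
  geo: paired with writer geo (Address -> Address; writer optional)
  archived: paired with writer archived (bool -> bool; writer optional)
  writer verified: unknown to reader
  geo.rating: paired with writer geo.rating (float32 -> float32; writer required)
  geo.age: no writer-side match
  geo.attempts: paired with writer geo.attempts (int64 -> int64; writer optional)
  geo.label: paired with writer geo.label (string -> string; writer required)
  rule R1 violated at archived
  rule R1 violated at attrs
  rule R1 violated at geo
  rule R1 violated at geo.age
  rule R1 violated at geo.attempts
  rule R1 violated at severity
  => backward: BREAKING (6)
forward pass over Account, reader schema v1, writer schema v2:
  severity: paired with writer severity (Priority -> Priority; writer optional)
  attrs: paired with writer attrs (map<string, bool> -> map<string, bool>; writer optional)
  geo: paired with writer geo (Address -> Address; writer optional)
  verified: no writer-side match
  archived: paired with writer archived (bool -> bool; writer optional)
  geo.rating: paired with writer geo.rating (float32 -> float32; writer required)
  geo.attempts: paired with writer geo.attempts (int64 -> int64; writer optional)
  geo.label: paired with writer geo.label (string -> string; writer required)
  writer geo.age: unknown to reader
  rule R1 violated at archived
  rule R1 violated at attrs
  rule R1 violated at geo
  rule R1 violated at geo.attempts
  rule R1 violated at severity
  rule R1 violated at verified
  => forward: BREAKING (6)


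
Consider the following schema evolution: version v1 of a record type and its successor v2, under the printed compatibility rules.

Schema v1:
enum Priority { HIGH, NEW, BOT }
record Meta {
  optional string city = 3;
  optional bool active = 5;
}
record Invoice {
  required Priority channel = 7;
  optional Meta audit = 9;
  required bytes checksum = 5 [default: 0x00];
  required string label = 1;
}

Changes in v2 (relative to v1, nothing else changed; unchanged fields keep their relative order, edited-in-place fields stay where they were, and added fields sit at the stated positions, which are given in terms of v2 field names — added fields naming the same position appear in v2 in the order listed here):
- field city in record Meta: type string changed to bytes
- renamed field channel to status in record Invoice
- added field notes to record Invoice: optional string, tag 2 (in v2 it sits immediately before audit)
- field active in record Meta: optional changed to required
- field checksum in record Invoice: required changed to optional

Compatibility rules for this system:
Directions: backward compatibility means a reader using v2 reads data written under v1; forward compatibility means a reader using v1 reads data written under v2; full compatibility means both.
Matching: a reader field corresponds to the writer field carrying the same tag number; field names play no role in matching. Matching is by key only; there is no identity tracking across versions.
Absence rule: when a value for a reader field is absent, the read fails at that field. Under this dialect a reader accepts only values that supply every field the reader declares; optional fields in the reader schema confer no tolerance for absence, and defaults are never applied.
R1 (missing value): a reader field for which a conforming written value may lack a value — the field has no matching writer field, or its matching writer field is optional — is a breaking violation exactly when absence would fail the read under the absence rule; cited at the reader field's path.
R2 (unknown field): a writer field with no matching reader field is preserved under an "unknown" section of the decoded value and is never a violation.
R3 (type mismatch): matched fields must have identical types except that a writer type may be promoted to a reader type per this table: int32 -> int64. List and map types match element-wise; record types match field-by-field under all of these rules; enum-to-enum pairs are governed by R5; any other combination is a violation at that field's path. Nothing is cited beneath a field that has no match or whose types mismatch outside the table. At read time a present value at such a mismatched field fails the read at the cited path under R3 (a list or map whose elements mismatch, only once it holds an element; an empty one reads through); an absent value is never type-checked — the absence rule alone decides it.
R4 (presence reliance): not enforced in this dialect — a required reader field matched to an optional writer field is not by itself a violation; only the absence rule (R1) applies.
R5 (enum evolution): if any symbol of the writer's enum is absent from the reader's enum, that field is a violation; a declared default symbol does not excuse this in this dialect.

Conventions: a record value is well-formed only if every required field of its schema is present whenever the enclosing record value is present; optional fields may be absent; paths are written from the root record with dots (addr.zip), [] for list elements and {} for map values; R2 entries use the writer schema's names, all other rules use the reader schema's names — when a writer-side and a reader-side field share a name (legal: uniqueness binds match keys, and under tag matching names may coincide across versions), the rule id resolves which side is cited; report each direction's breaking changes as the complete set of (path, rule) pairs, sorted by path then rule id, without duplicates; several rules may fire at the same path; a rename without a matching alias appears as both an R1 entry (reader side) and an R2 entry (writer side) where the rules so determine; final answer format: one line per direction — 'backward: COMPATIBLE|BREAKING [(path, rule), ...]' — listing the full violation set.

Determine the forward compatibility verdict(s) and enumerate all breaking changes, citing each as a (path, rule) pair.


each type pair in Invoice: writer, then reader
checking forward for Invoice: reader v1 against writer v2:
  channel: Priority -> Priority, writer required; from status
  audit: Meta -> Meta, writer optional; from audit
  checksum: bytes -> bytes, writer optional; from checksum
  label: string -> string, writer required; from label
  leftover writer field: notes
  audit.city: bytes -> string, writer optional; from audit.city
  audit.active: bool -> bool, writer required; from audit.active
  violation R1 at audit
  violation R1 at audit.city
  violation R3 at audit.city
  violation R1 at checksum
  => forward verdict for Invoice: BREAKING, 4 violation(s)
the other Invoice changes do not affect what is asked:
  renamed field channel to status in record Invoice -> triggers nothing under Invoice's printed rules — same verdict
  added field notes to record Invoice: optional string, tag 2 (in v2 it sits immediately before audit) -> affects backward compatibility only, which is not asked

forward: BREAKING [(audit, R1), (audit.city, R1), (audit.city, R3), (checksum, R1)]


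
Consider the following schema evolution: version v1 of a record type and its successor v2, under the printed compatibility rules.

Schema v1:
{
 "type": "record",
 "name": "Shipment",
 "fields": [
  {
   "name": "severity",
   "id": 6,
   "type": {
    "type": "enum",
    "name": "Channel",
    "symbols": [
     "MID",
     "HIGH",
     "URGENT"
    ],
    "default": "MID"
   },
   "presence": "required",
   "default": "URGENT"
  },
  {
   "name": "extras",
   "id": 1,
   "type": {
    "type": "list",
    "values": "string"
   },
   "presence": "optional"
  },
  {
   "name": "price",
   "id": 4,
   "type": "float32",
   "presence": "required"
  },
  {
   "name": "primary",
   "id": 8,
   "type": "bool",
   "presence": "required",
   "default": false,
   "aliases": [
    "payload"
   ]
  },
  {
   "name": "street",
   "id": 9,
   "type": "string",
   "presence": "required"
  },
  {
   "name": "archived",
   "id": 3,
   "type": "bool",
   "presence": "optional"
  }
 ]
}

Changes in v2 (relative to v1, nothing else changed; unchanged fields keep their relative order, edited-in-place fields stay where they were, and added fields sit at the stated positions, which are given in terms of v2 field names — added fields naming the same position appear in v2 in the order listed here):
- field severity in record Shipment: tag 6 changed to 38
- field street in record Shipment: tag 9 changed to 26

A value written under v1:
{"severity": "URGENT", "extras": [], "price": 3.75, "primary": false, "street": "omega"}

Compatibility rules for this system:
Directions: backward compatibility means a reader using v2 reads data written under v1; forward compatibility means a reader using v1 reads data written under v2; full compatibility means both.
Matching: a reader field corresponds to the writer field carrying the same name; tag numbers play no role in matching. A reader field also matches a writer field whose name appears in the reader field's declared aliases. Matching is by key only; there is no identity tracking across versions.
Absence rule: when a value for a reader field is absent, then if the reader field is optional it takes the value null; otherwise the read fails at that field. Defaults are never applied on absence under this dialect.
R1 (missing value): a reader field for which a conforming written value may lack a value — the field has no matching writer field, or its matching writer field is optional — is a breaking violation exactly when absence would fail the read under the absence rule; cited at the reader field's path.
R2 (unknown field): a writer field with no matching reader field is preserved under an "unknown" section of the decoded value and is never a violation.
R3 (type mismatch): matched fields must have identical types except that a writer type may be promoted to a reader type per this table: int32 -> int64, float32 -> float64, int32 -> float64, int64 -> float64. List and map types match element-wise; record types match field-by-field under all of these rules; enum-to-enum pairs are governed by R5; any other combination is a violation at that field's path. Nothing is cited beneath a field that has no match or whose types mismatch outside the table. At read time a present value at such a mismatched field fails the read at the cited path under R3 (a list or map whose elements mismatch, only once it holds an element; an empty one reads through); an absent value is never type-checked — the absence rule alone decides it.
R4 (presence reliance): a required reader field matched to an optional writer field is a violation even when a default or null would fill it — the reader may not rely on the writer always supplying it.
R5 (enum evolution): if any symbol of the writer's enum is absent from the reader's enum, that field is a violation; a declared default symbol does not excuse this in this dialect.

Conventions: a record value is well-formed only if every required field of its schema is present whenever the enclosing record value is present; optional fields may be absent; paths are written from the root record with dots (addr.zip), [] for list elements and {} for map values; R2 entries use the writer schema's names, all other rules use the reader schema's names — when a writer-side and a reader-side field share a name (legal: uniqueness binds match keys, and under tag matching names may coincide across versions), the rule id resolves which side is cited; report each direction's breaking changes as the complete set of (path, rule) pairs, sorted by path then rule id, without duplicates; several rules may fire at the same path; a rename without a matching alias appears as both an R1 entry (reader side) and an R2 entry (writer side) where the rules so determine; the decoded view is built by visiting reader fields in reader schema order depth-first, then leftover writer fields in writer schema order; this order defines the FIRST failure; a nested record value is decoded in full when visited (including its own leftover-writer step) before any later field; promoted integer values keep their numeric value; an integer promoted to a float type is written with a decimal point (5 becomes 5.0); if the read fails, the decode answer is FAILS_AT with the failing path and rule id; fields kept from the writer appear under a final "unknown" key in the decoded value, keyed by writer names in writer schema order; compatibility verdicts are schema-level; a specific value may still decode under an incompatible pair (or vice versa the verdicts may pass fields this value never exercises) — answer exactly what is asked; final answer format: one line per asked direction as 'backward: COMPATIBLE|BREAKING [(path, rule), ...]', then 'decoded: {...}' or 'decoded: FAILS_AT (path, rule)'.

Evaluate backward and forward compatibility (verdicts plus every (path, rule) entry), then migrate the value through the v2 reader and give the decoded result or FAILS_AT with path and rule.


arrows below run writer -> reader for Shipment
backward on Shipment — v2 reading data written by v1:
  severity: Channel -> Channel, writer required; from severity
  extras: list<string> -> list<string>, writer optional; from extras
  price: float32 -> float32, writer required; from price
  primary: bool -> bool, writer required; from primary
  street: string -> string, writer required; from street
  archived: bool -> bool, writer optional; from archived
  => no violations; backward on Shipment: COMPATIBLE
forward on Shipment — v1 reading data written by v2:
  severity: Channel -> Channel, writer required; from severity
  extras: list<string> -> list<string>, writer optional; from extras
  price: float32 -> float32, writer required; from price
  primary: bool -> bool, writer required; from primary
  street: string -> string, writer required; from street
  archived: bool -> bool, writer optional; from archived
  => no violations; forward on Shipment: COMPATIBLE
decode walk for Shipment under reader schema v2:
  severity := "URGENT"
  extras := []
  price := 3.75
  primary := false
  street := "omega"
  archived := null (not supplied -> null)
  => decoded: {"severity": "URGENT", "extras": [], "price": 3.75, "primary": false, "street": "omega", "archived": null}

backward: COMPATIBLE []; forward: COMPATIBLE []; decoded: {"severity": "URGENT", "extras": [], "price": 3.75, "primary": false, "street": "omega", "archived": null}


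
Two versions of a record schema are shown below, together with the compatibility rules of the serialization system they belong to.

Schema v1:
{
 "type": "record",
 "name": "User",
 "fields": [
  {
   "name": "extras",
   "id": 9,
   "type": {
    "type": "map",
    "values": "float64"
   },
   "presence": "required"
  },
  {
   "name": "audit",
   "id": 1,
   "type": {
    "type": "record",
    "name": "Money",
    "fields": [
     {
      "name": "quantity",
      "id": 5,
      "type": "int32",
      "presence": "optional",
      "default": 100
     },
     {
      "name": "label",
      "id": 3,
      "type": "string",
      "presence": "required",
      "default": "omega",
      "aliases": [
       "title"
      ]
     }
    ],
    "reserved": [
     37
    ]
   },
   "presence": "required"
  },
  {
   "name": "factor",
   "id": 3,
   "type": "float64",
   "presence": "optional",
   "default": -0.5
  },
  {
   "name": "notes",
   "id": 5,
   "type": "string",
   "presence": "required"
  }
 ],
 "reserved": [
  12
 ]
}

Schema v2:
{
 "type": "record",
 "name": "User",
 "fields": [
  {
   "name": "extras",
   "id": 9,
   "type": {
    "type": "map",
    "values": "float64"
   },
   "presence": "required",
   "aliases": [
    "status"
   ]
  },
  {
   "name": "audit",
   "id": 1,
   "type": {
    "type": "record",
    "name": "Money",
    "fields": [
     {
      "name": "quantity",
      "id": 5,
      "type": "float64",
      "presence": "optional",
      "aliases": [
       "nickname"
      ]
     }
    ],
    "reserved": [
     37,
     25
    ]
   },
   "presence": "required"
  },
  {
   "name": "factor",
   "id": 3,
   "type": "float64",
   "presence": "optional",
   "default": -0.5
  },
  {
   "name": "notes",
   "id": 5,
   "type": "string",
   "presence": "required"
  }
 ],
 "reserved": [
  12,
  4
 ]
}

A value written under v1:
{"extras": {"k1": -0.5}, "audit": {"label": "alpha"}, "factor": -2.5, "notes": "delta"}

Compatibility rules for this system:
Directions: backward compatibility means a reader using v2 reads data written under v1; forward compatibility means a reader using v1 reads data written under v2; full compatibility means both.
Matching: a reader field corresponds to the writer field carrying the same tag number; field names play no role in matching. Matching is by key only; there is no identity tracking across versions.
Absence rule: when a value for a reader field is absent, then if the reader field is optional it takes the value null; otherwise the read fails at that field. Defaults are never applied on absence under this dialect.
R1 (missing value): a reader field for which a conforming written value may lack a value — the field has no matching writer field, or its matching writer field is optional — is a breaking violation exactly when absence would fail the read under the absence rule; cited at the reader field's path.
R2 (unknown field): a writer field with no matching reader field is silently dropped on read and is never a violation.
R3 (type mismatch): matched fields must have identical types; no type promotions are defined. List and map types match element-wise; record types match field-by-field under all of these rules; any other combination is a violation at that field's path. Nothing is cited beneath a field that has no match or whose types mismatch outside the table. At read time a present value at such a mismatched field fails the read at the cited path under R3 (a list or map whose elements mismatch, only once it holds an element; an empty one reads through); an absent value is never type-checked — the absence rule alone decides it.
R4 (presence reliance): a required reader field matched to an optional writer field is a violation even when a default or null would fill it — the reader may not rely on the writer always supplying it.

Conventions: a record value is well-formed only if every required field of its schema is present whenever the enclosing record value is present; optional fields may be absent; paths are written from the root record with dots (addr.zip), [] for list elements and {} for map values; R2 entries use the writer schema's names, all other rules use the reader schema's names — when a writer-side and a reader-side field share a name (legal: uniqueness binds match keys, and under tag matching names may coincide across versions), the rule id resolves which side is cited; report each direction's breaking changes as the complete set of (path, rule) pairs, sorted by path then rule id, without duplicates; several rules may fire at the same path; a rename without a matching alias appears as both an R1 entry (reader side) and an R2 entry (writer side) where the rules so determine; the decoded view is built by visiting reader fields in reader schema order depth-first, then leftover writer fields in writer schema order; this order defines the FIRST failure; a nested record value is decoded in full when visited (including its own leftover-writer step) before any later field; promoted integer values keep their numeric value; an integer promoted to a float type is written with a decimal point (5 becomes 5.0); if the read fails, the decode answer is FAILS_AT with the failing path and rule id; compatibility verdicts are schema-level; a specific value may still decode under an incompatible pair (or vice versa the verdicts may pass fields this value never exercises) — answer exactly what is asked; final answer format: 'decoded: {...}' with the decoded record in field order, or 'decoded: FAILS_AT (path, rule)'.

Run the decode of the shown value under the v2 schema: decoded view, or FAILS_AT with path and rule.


decoded: {"extras": {"k1": -0.5}, "audit": {"quantity": null}, "factor": -2.5, "notes": "delta"}

each type pair in User: writer, then reader
migrating the User value to v2:
  extras := {"k1": -0.5}
  audit.quantity := null (absent, optional -> null)
  writer audit.label: unknown -> dropped
  factor := -2.5
  notes := "delta"
  => decoded: {"extras": {"k1": -0.5}, "audit": {"quantity": null}, "factor": -2.5, "notes": "delta"}
the other User changes do not affect what is asked:
  field quantity in record Money: type int32 changed to float64 (its default is dropped) -> a verdict-level change on User — the shown value reads the same


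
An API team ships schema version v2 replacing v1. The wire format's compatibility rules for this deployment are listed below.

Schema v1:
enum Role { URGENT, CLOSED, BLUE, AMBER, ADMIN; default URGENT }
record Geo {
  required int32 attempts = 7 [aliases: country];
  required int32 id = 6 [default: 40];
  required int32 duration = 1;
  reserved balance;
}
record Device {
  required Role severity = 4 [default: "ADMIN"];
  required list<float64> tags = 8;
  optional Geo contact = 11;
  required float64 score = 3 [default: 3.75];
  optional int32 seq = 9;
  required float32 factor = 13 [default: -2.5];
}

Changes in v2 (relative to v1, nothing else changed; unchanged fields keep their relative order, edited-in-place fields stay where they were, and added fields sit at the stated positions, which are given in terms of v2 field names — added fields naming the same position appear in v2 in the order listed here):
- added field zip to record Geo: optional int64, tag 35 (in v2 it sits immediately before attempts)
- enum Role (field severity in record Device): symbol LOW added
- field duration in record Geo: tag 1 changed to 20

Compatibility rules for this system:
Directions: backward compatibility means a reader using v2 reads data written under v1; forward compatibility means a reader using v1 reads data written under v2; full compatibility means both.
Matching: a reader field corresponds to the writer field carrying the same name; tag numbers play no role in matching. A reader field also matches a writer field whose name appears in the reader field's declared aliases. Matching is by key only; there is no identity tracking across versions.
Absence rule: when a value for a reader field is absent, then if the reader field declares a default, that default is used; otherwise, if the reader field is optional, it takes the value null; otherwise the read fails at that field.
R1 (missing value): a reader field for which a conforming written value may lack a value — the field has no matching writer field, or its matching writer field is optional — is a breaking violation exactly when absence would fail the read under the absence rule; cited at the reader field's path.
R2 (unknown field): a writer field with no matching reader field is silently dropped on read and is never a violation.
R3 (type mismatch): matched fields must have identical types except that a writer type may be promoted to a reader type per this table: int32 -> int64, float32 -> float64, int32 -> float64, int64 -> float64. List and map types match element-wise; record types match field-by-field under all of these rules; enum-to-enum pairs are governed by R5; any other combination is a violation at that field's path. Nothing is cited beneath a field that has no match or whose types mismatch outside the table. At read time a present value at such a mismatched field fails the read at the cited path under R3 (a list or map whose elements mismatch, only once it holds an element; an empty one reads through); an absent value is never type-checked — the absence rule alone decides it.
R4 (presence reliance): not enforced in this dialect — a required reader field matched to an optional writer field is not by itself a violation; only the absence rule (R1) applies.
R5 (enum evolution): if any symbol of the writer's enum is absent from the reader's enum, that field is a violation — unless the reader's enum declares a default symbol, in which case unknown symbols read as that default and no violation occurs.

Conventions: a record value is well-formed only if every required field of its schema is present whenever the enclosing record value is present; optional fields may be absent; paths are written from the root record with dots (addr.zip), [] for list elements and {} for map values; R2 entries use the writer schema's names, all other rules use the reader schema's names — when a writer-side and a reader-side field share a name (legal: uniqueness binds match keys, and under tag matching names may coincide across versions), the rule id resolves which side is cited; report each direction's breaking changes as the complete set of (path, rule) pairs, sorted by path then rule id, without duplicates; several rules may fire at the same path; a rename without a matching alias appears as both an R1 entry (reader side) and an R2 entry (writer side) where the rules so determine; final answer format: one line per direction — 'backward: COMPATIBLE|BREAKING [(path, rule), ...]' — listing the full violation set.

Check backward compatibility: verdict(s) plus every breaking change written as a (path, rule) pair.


backward: COMPATIBLE []

arrows below run writer -> reader for Device
backward on Device — v2 reading data written by v1:
  severity <- severity (Role -> Role, writer required)
  tags <- tags (list<float64> -> list<float64>, writer required)
  contact <- contact (Geo -> Geo, writer optional)
  score <- score (float64 -> float64, writer required)
  seq <- seq (int32 -> int32, writer optional)
  factor <- factor (float32 -> float32, writer required)
  no writer field matches reader contact.zip
  contact.attempts <- contact.attempts (int32 -> int32, writer required)
  contact.id <- contact.id (int32 -> int32, writer required)
  contact.duration <- contact.duration (int32 -> int32, writer required)
  => backward verdict for Device: COMPATIBLE, no violations
the rest of the Device diff is inert for this question:
  added field zip to record Geo: optional int64, tag 35 (in v2 it sits immediately before attempts) -> no rule fires on it in Device's dialect; the asked verdict holds
  enum Role (field severity in record Device): symbol LOW added -> no rule fires on it in Device's dialect; the asked verdict holds
  field duration in record Geo: tag 1 changed to 20 -> no rule fires on it in Device's dialect; the asked verdict holds


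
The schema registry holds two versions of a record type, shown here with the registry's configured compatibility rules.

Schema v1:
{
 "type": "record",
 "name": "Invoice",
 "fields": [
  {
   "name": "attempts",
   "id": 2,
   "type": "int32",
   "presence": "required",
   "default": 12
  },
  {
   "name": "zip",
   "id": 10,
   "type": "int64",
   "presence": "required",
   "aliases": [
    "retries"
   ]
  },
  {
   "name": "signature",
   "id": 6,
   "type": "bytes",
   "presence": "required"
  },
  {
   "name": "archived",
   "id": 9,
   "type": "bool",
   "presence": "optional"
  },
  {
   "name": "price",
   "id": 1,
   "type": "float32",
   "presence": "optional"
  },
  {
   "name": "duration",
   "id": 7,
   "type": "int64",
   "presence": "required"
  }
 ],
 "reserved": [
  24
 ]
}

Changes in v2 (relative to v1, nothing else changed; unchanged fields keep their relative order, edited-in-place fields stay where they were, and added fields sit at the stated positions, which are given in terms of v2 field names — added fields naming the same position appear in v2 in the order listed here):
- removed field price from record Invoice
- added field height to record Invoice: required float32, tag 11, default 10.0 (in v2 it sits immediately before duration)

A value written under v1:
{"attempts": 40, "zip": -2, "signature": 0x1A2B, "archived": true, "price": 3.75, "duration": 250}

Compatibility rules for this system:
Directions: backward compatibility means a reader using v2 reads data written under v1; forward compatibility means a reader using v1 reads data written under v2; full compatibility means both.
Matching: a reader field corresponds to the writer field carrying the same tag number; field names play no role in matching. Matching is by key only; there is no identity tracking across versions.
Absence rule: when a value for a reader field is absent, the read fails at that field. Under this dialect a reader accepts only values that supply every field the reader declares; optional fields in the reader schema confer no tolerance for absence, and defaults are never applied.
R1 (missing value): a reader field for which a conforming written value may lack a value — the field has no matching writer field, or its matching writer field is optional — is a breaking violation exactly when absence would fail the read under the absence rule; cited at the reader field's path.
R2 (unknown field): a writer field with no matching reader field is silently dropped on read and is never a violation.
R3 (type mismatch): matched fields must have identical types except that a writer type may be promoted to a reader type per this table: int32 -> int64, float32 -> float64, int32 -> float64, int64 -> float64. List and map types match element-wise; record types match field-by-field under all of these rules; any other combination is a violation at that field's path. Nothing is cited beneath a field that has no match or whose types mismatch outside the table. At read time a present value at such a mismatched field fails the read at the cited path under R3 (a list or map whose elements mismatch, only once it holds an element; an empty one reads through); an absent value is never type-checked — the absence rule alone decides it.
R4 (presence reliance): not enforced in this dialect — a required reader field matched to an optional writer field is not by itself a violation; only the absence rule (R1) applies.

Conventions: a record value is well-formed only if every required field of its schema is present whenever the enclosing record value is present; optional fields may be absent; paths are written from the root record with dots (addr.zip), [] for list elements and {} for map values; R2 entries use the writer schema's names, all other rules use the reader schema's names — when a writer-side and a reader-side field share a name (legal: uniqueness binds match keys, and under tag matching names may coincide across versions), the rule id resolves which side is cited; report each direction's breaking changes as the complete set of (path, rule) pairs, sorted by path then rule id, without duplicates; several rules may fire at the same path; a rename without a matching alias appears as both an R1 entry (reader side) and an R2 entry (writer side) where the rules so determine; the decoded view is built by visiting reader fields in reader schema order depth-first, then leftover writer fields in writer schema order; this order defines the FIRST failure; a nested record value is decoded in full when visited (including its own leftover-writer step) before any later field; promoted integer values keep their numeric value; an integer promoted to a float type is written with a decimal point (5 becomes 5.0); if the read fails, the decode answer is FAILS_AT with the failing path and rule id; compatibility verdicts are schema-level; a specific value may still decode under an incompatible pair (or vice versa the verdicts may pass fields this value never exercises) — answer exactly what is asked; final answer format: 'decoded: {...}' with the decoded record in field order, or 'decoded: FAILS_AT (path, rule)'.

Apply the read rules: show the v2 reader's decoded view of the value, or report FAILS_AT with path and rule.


decoded: FAILS_AT (height, R1)

in Invoice below, arrows point writer -> reader
migrating the Invoice value to v2:
  attempts := 40
  zip := -2
  signature := 0x1A2B
  archived := true
  read fails at height under R1 (no fill)
  => FAILS_AT (height, R1)
checking off the Invoice differences that do not matter here:
  removed field price from record Invoice -> schema-level compatibility only; this Invoice value's decode is unchanged
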